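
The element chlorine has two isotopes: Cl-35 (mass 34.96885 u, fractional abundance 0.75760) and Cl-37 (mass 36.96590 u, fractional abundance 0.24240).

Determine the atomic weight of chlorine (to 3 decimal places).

35.453 u

Ar = Σ fᵢ·mᵢ = 0.75760 × 34.96885 + 0.24240 × 36.96590
= 26.492401 + 8.960534 = 35.452935 u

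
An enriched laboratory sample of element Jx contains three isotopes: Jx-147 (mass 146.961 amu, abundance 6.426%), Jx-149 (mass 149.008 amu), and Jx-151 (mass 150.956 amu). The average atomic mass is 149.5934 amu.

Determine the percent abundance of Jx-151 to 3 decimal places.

Let x and y be the fractions of Jx-149 and Jx-151. Then x + y = 1 − 0.06426 = 0.93574 and 149.008x + 150.956y = 149.5934 − 0.06426×146.961 = 140.14968614.
Substituting: 149.008x + 150.956(0.93574 − x) = 140.14968614
(149.008 − 150.956)x = -1.1058813  ⇒  x = 0.56770, y = 0.36804
Jx-149: 56.770%, Jx-151: 36.804%.

36.804%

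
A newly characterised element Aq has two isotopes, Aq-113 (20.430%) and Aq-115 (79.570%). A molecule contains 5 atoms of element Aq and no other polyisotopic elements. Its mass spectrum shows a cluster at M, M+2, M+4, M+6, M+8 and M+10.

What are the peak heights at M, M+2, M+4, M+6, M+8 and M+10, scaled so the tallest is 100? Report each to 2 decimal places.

0.09 : 1.69 : 13.18 : 51.35 : 100.00 : 77.90

The 5 Aq atoms are independent, so intensities follow the terms of (0.20430 + 0.79570)^5.
P(M) = 0.20430^5 = 0.000356
P(M+2) = 5 × 0.20430^4 × 0.79570^1 = 0.006931
P(M+4) = 10 × 0.20430^3 × 0.79570^2 = 0.053989
P(M+6) = 10 × 0.20430^2 × 0.79570^3 = 0.210274
P(M+8) = 5 × 0.20430^1 × 0.79570^4 = 0.409483
P(M+10) = 0.79570^5 = 0.318968
The M+8 peak is largest (0.409483); scaling to 100 gives 0.09 : 1.69 : 13.18 : 51.35 : 100.00 : 77.90.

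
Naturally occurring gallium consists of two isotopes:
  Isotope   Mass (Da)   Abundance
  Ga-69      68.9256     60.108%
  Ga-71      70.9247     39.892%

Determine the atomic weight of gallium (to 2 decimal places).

The abundance-weighted mean is 0.60108 × 68.9256 + 0.39892 × 70.9247
= 41.42980 + 28.29328 = 69.72308 Da

69.72 Da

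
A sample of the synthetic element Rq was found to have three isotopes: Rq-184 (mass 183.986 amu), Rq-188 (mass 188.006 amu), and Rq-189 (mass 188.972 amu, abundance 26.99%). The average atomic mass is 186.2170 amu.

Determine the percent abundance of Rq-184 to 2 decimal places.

The remaining 73.01% is split between Rq-184 (fraction x) and Rq-188 (fraction 0.7301 − x).
Substituting: 183.986x + 188.006(0.7301 − x) = 135.2134572
(183.986 − 188.006)x = -2.0497234  ⇒  x = 0.50988, y = 0.22022
Rq-184: 50.99%, Rq-188: 22.02%.

50.99%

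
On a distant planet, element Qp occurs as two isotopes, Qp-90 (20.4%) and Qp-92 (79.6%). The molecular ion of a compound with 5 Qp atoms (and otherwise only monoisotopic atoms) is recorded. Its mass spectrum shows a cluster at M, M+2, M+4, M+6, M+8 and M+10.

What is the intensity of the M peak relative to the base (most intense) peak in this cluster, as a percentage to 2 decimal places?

Term probabilities: M 0.0004, M+2 0.0069, M+4 0.0538, M+6 0.2099, M+8 0.4095, M+10 0.3196. Base peak = M+8.
P(M+8) = C(5,4) × 0.204^1 × 0.796^4 = 5 × 0.2040 × 0.40146924 = 0.409499 (base)
P(M) = C(5,0) × 0.204^5 × 0.796^0 = 1 × 0.00035331 × 1.0000 = 0.000353
Relative intensity = 0.000353 / 0.409499 × 100 = 0.09

0.09%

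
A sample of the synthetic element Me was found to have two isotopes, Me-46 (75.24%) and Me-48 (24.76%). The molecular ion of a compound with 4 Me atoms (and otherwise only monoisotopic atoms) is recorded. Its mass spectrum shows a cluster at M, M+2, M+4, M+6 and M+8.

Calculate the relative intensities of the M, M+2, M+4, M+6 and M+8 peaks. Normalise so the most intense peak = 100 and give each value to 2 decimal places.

75.97 : 100.00 : 49.36 : 10.83 : 0.89

The 4 Me atoms are independent, so intensities follow the terms of (0.7524 + 0.2476)^4.
P(M) = 0.7524^4 = 0.320476
P(M+2) = 4 × 0.7524^3 × 0.2476^1 = 0.421849
P(M+4) = 6 × 0.7524^2 × 0.2476^2 = 0.208233
P(M+6) = 4 × 0.7524^1 × 0.2476^3 = 0.045684
P(M+8) = 0.2476^4 = 0.003758
The M+2 peak is largest (0.421849); scaling to 100 gives 75.97 : 100.00 : 49.36 : 10.83 : 0.89.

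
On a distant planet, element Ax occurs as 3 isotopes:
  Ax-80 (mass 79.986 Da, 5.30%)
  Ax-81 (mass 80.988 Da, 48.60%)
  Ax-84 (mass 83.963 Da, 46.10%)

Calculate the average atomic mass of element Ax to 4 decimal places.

Weight each isotope mass by its fractional abundance: 0.0530 × 79.986 + 0.4860 × 80.988 + 0.4610 × 83.963
= 4.23926 + 39.36017 + 38.70694 = 82.30637 Da

82.3064 Da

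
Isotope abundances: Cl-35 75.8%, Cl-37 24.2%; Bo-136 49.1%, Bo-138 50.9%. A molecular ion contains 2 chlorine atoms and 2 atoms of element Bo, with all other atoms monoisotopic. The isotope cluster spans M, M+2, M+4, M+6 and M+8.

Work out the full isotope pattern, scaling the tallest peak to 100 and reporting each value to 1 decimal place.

36.9 : 100.0 : 92.2 : 33.1 : 4.0

Chlorine pattern (n=2): 0.574564 : 0.366872 : 0.058564
Element Bo pattern (n=2): 0.241081 : 0.499838 : 0.259081
Convolve the two distributions (both contribute in 2-u steps):
  M: 0.574564×0.241081 = 0.138516
  M+2: 0.574564×0.499838 + 0.366872×0.241081 = 0.375635
  M+4: 0.574564×0.259081 + 0.366872×0.499838 + 0.058564×0.241081 = 0.346354
  M+6: 0.366872×0.259081 + 0.058564×0.499838 = 0.124322
  M+8: 0.058564×0.259081 = 0.015173
Scale to base peak (0.375635) = 100: 36.9 : 100.0 : 92.2 : 33.1 : 4.0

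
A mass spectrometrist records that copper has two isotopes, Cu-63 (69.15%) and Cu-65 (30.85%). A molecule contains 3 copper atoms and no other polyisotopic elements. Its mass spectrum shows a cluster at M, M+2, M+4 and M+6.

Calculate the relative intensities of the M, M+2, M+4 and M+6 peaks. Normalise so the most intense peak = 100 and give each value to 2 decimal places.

The 3 Cu atoms are independent, so intensities follow the terms of (0.6915 + 0.3085)^3.
P(M) = 0.6915^3 = 0.330656
P(M+2) = 3 × 0.6915^2 × 0.3085^1 = 0.442548
P(M+4) = 3 × 0.6915^1 × 0.3085^2 = 0.197435
P(M+6) = 0.3085^3 = 0.029361
The M+2 peak is largest (0.442548); scaling to 100 gives 74.72 : 100.00 : 44.61 : 6.63.

74.72 : 100.00 : 44.61 : 6.63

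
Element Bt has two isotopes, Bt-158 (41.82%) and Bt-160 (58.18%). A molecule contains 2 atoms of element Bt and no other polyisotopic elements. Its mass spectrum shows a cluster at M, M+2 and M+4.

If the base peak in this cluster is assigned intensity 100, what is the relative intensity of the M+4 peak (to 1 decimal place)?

69.6

Term probabilities: M 0.1749, M+2 0.4866, M+4 0.3385. Base peak = M+2.
P(M+2) = C(2,1) × 0.4182^1 × 0.5818^1 = 2 × 0.4182 × 0.5818 = 0.486618 (base)
P(M+4) = C(2,2) × 0.4182^0 × 0.5818^2 = 1 × 1.0000 × 0.33849124 = 0.338491
Relative intensity = 0.338491 / 0.486618 × 100 = 69.6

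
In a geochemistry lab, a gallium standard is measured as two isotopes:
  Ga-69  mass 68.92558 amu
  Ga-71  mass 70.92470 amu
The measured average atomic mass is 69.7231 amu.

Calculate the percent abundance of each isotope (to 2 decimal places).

Let x be the fractional abundance of Ga-69; then Ga-71 has abundance 1 − x.
68.92558·x + 70.92470·(1 − x) = 69.7231
(68.92558 − 70.92470)·x = 69.7231 − 70.92470
x = -1.20160 / -1.99912 = 0.60106 → 60.11% Ga-69, 39.89% Ga-71.

Ga-69: 60.11%, Ga-71: 39.89%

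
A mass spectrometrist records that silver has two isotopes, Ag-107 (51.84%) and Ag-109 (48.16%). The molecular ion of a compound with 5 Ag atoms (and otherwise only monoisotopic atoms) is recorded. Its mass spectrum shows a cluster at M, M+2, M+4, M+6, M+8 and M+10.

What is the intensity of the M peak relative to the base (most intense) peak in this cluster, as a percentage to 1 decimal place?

11.6%

Binomial terms of (0.5184 + 0.4816)^5: M 0.0374, M+2 0.1739, M+4 0.3231, M+6 0.3002, M+8 0.1394, M+10 0.0259 → M+4 is the base peak.
P(M+4) = C(5,2) × 0.5184^3 × 0.4816^2 = 10 × 0.13931407 × 0.23193856 = 0.323123 (base)
P(M) = C(5,0) × 0.5184^5 × 0.4816^0 = 1 × 0.03743906 × 1.0000 = 0.037439
Relative intensity = 0.037439 / 0.323123 × 100 = 11.6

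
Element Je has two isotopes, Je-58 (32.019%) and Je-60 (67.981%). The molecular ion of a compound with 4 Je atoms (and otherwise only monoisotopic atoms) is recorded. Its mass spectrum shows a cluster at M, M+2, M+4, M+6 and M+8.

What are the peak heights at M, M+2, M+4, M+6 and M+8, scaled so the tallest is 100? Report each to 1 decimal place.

2.6 : 22.2 : 70.6 : 100.0 : 53.1

The 4 Je atoms are independent, so intensities follow the terms of (0.32019 + 0.67981)^4.
P(M) = 0.32019^4 = 0.010511
P(M+2) = 4 × 0.32019^3 × 0.67981^1 = 0.089263
P(M+4) = 6 × 0.32019^2 × 0.67981^2 = 0.284277
P(M+6) = 4 × 0.32019^1 × 0.67981^3 = 0.402374
P(M+8) = 0.67981^4 = 0.213575
The M+6 peak is largest (0.402374); scaling to 100 gives 2.6 : 22.2 : 70.6 : 100.0 : 53.1.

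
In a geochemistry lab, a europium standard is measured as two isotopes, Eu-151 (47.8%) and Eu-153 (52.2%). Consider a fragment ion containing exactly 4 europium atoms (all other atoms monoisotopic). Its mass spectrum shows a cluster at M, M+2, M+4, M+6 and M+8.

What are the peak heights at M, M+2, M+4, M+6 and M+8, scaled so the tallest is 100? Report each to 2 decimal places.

13.98 : 61.05 : 100.00 : 72.80 : 19.88

The 4 Eu atoms are independent, so intensities follow the terms of (0.478 + 0.522)^4.
P(M) = 0.478^4 = 0.052205
P(M+2) = 4 × 0.478^3 × 0.522^1 = 0.228042
P(M+4) = 6 × 0.478^2 × 0.522^2 = 0.373549
P(M+6) = 4 × 0.478^1 × 0.522^3 = 0.271956
P(M+8) = 0.522^4 = 0.074248
The M+4 peak is largest (0.373549); scaling to 100 gives 13.98 : 61.05 : 100.00 : 72.80 : 19.88.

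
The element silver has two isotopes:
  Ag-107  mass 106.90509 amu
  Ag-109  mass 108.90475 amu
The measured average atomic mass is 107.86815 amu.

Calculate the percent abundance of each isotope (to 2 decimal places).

Ag-107: 51.84%, Ag-109: 48.16%

Let x be the fractional abundance of Ag-107; then Ag-109 has abundance 1 − x.
106.90509·x + 108.90475·(1 − x) = 107.86815
(106.90509 − 108.90475)·x = 107.86815 − 108.90475
x = -1.03660 / -1.99966 = 0.51839 → 51.84% Ag-107, 48.16% Ag-109.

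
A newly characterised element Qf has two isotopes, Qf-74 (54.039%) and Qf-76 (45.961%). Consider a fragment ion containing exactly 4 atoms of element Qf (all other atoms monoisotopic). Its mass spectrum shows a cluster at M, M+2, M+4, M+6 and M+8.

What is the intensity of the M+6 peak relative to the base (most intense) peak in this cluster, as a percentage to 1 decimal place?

56.7%

Binomial terms of (0.54039 + 0.45961)^4: M 0.0853, M+2 0.2901, M+4 0.3701, M+6 0.2099, M+8 0.0446 → M+4 is the base peak.
P(M+4) = C(4,2) × 0.54039^2 × 0.45961^2 = 6 × 0.29202135 × 0.21124135 = 0.370122 (base)
P(M+6) = C(4,3) × 0.54039^1 × 0.45961^3 = 4 × 0.54039 × 0.09708864 = 0.209863
Relative intensity = 0.209863 / 0.370122 × 100 = 56.7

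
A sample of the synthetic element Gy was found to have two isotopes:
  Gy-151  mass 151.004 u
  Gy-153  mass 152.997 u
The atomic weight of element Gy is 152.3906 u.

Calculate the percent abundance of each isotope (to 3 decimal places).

Gy-151: 30.426%, Gy-153: 69.574%

With x = fraction of Gy-151 (so Gy-153 is 1 − x):
151.004·x + 152.997·(1 − x) = 152.3906
(151.004 − 152.997)·x = 152.3906 − 152.997
x = -0.6064 / -1.993 = 0.30426 → 30.426% Gy-151, 69.574% Gy-153.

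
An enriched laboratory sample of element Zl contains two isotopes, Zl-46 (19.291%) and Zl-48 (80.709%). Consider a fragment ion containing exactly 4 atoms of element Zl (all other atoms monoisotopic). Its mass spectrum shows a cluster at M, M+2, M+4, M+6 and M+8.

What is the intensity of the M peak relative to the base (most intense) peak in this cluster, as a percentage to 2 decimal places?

0.33%

Binomial terms of (0.19291 + 0.80709)^4: M 0.0014, M+2 0.0232, M+4 0.1454, M+6 0.4057, M+8 0.4243 → M+8 is the base peak.
P(M+8) = C(4,4) × 0.19291^0 × 0.80709^4 = 1 × 1.0000 × 0.42431449 = 0.424314 (base)
P(M) = C(4,0) × 0.19291^4 × 0.80709^0 = 1 × 0.0013849 × 1.0000 = 0.001385
Relative intensity = 0.001385 / 0.424314 × 100 = 0.33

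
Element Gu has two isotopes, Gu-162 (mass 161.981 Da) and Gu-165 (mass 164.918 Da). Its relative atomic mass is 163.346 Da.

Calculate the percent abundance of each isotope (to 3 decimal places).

Gu-162: 53.524%, Gu-165: 46.476%

With x = fraction of Gu-162 (so Gu-165 is 1 − x):
161.981·x + 164.918·(1 − x) = 163.346
(161.981 − 164.918)·x = 163.346 − 164.918
x = -1.572 / -2.937 = 0.53524 → 53.524% Gu-162, 46.476% Gu-165.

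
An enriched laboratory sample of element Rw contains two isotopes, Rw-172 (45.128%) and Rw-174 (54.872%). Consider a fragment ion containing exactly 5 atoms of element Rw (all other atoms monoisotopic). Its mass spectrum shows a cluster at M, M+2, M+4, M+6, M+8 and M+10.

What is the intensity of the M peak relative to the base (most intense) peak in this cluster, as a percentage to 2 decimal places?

(0.45128 + 0.54872)^5 gives M 0.0187, M+2 0.1138, M+4 0.2767, M+6 0.3365, M+8 0.2046, M+10 0.0497; the largest is M+6.
P(M+6) = C(5,3) × 0.45128^2 × 0.54872^3 = 10 × 0.20365364 × 0.1652161 = 0.336469 (base)
P(M) = C(5,0) × 0.45128^5 × 0.54872^0 = 1 × 0.01871675 × 1.0000 = 0.018717
Relative intensity = 0.018717 / 0.336469 × 100 = 5.56

5.56%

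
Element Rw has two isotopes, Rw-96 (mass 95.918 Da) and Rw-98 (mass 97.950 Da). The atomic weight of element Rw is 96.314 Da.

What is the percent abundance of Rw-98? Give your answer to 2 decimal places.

19.49%

Let x be the fractional abundance of Rw-96; then Rw-98 has abundance 1 − x.
95.918·x + 97.950·(1 − x) = 96.314
(95.918 − 97.950)·x = 96.314 − 97.950
x = -1.636 / -2.032 = 0.80512 → 80.51% Rw-96, 19.49% Rw-98.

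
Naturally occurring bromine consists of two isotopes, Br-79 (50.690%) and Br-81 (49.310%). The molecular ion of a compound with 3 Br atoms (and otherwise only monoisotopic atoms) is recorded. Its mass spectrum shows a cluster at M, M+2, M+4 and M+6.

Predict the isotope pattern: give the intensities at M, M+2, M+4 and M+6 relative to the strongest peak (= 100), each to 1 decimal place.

The 3 Br atoms are independent, so intensities follow the terms of (0.50690 + 0.49310)^3.
P(M) = 0.50690^3 = 0.130247
P(M+2) = 3 × 0.50690^2 × 0.49310^1 = 0.380103
P(M+4) = 3 × 0.50690^1 × 0.49310^2 = 0.369755
P(M+6) = 0.49310^3 = 0.119896
The M+2 peak is largest (0.380103); scaling to 100 gives 34.3 : 100.0 : 97.3 : 31.5.

34.3 : 100.0 : 97.3 : 31.5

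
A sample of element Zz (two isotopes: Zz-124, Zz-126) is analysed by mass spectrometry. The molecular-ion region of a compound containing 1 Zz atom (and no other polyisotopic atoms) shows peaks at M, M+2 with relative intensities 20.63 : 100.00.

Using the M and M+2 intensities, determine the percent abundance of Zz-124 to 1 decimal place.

Write p for the Zz-124 fraction. I(M+2)/I(M) = [C(1,1)·p^0·(1−p)] / p^1 = 1·(1−p)/p = 100.00/20.63 = 4.8473
(1−p)/p = 4.8473/1 = 4.8473  ⇒  p = 1/(1 + 4.8473) = 0.1710
Zz-124: 17.1%, Zz-126: 82.9%.

17.1%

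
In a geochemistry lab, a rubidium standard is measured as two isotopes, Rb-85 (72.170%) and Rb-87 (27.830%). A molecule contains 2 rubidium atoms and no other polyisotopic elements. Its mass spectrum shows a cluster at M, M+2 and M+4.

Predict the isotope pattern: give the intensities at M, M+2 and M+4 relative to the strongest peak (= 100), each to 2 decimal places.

100.00 : 77.12 : 14.87

The 2 Rb atoms are independent, so intensities follow the terms of (0.72170 + 0.27830)^2.
P(M) = 0.72170^2 = 0.520851
P(M+2) = 2 × 0.72170^1 × 0.27830^1 = 0.401698
P(M+4) = 0.27830^2 = 0.077451
The M peak is largest (0.520851); scaling to 100 gives 100.00 : 77.12 : 14.87.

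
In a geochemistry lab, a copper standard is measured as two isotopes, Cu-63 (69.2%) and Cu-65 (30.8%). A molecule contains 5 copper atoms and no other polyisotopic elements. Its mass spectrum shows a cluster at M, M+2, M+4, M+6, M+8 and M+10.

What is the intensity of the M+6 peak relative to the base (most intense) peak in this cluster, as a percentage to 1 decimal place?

(0.692 + 0.308)^5 gives M 0.1587, M+2 0.3531, M+4 0.3144, M+6 0.1399, M+8 0.0311, M+10 0.0028; the largest is M+2.
P(M+2) = C(5,1) × 0.692^4 × 0.308^1 = 5 × 0.22931073 × 0.3080 = 0.353139 (base)
P(M+6) = C(5,3) × 0.692^2 × 0.308^3 = 10 × 0.478864 × 0.02921811 = 0.139915
Relative intensity = 0.139915 / 0.353139 × 100 = 39.6

39.6%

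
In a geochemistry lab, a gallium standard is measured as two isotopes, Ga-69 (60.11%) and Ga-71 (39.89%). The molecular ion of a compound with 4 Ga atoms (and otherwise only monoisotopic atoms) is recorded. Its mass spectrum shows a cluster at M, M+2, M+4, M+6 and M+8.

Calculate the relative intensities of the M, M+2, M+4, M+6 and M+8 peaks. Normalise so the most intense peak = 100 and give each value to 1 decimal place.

37.7 : 100.0 : 99.5 : 44.0 : 7.3

Expanding (0.6011 + 0.3989)^4:
P(M) = 0.6011^4 = 0.130553
P(M+2) = 4 × 0.6011^3 × 0.3989^1 = 0.346549
P(M+4) = 6 × 0.6011^2 × 0.3989^2 = 0.344963
P(M+6) = 4 × 0.6011^1 × 0.3989^3 = 0.152616
P(M+8) = 0.3989^4 = 0.025320
The M+2 peak is largest (0.346549); scaling to 100 gives 37.7 : 100.0 : 99.5 : 44.0 : 7.3.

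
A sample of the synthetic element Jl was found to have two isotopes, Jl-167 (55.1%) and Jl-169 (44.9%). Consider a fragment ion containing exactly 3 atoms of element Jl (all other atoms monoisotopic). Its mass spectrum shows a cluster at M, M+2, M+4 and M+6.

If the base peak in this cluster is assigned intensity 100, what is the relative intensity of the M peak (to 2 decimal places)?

40.91

Term probabilities: M 0.1673, M+2 0.4090, M+4 0.3332, M+6 0.0905. Base peak = M+2.
P(M+2) = C(3,1) × 0.551^2 × 0.449^1 = 3 × 0.303601 × 0.4490 = 0.408951 (base)
P(M) = C(3,0) × 0.551^3 × 0.449^0 = 1 × 0.16728415 × 1.0000 = 0.167284
Relative intensity = 0.167284 / 0.408951 × 100 = 40.91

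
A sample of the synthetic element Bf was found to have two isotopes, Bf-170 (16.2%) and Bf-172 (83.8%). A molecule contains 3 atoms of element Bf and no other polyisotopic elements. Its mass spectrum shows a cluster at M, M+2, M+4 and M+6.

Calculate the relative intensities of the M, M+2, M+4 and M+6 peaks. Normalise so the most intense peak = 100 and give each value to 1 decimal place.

0.7 : 11.2 : 58.0 : 100.0

Each Bf atom is independently Bf-170 (p = 0.162) or Bf-172 (q = 0.838); the cluster is the binomial expansion (p + q)^3.
P(M) = 0.162^3 = 0.004252
P(M+2) = 3 × 0.162^2 × 0.838^1 = 0.065977
P(M+4) = 3 × 0.162^1 × 0.838^2 = 0.341291
P(M+6) = 0.838^3 = 0.588480
The M+6 peak is largest (0.588480); scaling to 100 gives 0.7 : 11.2 : 58.0 : 100.0.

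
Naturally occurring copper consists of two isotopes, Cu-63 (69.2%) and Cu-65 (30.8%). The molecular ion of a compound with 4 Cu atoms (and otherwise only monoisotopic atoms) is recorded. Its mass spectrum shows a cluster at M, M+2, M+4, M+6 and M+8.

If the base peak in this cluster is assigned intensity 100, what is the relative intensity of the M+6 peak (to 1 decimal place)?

Binomial terms of (0.692 + 0.308)^4: M 0.2293, M+2 0.4083, M+4 0.2726, M+6 0.0809, M+8 0.0090 → M+2 is the base peak.
P(M+2) = C(4,1) × 0.692^3 × 0.308^1 = 4 × 0.33137389 × 0.3080 = 0.408253 (base)
P(M+6) = C(4,3) × 0.692^1 × 0.308^3 = 4 × 0.6920 × 0.02921811 = 0.080876
Relative intensity = 0.080876 / 0.408253 × 100 = 19.8

19.8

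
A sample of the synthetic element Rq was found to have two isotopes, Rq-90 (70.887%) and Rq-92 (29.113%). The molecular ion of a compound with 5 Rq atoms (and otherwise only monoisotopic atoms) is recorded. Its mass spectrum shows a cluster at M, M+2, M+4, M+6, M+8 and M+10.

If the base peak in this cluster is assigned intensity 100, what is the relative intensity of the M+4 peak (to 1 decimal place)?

Binomial terms of (0.70887 + 0.29113)^5: M 0.1790, M+2 0.3676, M+4 0.3019, M+6 0.1240, M+8 0.0255, M+10 0.0021 → M+2 is the base peak.
P(M+2) = C(5,1) × 0.70887^4 × 0.29113^1 = 5 × 0.25250291 × 0.29113 = 0.367556 (base)
P(M+4) = C(5,2) × 0.70887^3 × 0.29113^2 = 10 × 0.35620482 × 0.08475668 = 0.301907
Relative intensity = 0.301907 / 0.367556 × 100 = 82.1

82.1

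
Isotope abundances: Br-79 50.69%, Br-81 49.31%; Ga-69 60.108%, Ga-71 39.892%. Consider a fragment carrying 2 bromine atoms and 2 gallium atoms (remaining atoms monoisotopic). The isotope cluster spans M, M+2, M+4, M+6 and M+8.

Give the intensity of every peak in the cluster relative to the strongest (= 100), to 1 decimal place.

25.2 : 82.5 : 100.0 : 53.2 : 10.5

Bromine pattern (n=2): 0.25694761 : 0.49990478 : 0.24314761
Gallium pattern (n=2): 0.36129717 : 0.47956567 : 0.15913717
Convolve the two distributions (both contribute in 2-u steps):
  M: 0.25694761×0.36129717 = 0.092834
  M+2: 0.25694761×0.47956567 + 0.49990478×0.36129717 = 0.303837
  M+4: 0.25694761×0.15913717 + 0.49990478×0.47956567 + 0.24314761×0.36129717 = 0.368476
  M+6: 0.49990478×0.15913717 + 0.24314761×0.47956567 = 0.196159
  M+8: 0.24314761×0.15913717 = 0.038694
Scale to base peak (0.368476) = 100: 25.2 : 82.5 : 100.0 : 53.2 : 10.5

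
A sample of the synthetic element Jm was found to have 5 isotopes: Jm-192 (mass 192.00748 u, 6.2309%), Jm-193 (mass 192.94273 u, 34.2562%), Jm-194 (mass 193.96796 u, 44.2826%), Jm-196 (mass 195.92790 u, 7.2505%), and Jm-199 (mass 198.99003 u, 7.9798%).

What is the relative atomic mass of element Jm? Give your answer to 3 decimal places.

The abundance-weighted mean is 0.062309 × 192.00748 + 0.342562 × 192.94273 + 0.442826 × 193.96796 + 0.072505 × 195.92790 + 0.079798 × 198.99003
= 11.963794 + 66.094847 + 85.894056 + 14.205752 + 15.879006 = 194.037455 u

194.037 u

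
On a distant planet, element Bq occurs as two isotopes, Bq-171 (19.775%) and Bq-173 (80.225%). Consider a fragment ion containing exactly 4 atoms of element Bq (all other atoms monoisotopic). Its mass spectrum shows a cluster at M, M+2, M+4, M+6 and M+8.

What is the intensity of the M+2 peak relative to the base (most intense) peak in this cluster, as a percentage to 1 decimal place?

6.0%

(0.19775 + 0.80225)^4 gives M 0.0015, M+2 0.0248, M+4 0.1510, M+6 0.4084, M+8 0.4142; the largest is M+8.
P(M+8) = C(4,4) × 0.19775^0 × 0.80225^4 = 1 × 1.0000 × 0.41422748 = 0.414227 (base)
P(M+2) = C(4,1) × 0.19775^3 × 0.80225^1 = 4 × 0.00773303 × 0.80225 = 0.024815
Relative intensity = 0.024815 / 0.414227 × 100 = 6.0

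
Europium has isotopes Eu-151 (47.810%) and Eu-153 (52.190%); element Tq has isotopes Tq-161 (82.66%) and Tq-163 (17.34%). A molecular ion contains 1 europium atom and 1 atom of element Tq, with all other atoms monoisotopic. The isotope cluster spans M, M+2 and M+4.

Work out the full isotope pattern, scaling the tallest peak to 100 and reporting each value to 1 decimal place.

76.8 : 100.0 : 17.6

Europium pattern (n=1): 0.4781 : 0.5219
Element Tq pattern (n=1): 0.8266 : 0.1734
Convolve the two distributions (both contribute in 2-u steps):
  M: 0.4781×0.8266 = 0.395197
  M+2: 0.4781×0.1734 + 0.5219×0.8266 = 0.514305
  M+4: 0.5219×0.1734 = 0.090497
Scale to base peak (0.514305) = 100: 76.8 : 100.0 : 17.6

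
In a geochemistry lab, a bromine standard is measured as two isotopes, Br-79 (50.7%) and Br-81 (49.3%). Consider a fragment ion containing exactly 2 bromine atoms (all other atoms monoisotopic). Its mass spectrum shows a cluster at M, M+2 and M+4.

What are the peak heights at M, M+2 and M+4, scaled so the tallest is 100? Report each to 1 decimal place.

51.4 : 100.0 : 48.6

Each Br atom is independently Br-79 (p = 0.507) or Br-81 (q = 0.493); the cluster is the binomial expansion (p + q)^2.
P(M) = 0.507^2 = 0.257049
P(M+2) = 2 × 0.507^1 × 0.493^1 = 0.499902
P(M+4) = 0.493^2 = 0.243049
The M+2 peak is largest (0.499902); scaling to 100 gives 51.4 : 100.0 : 48.6.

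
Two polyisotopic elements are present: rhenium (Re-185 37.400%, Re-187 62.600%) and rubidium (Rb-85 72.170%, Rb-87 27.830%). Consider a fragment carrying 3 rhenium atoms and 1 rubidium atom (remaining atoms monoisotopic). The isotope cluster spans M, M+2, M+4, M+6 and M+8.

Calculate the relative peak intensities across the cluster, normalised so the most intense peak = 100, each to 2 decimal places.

9.67 : 52.29 : 100.00 : 76.69 : 17.49

Rhenium pattern (n=3): 0.05231362 : 0.26268713 : 0.43968487 : 0.24531438
Rubidium pattern (n=1): 0.7217 : 0.2783
Convolve the two distributions (both contribute in 2-u steps):
  M: 0.05231362×0.7217 = 0.037755
  M+2: 0.05231362×0.2783 + 0.26268713×0.7217 = 0.204140
  M+4: 0.26268713×0.2783 + 0.43968487×0.7217 = 0.390426
  M+6: 0.43968487×0.2783 + 0.24531438×0.7217 = 0.299408
  M+8: 0.24531438×0.2783 = 0.068271
Scale to base peak (0.390426) = 100: 9.67 : 52.29 : 100.00 : 76.69 : 17.49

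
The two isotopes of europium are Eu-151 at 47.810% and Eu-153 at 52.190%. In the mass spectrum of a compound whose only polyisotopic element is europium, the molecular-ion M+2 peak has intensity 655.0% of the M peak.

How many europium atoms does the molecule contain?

For n independent Eu atoms, I(M+2)/I(M) = n · (abundance Eu-153) / (abundance Eu-151) = n · 0.52190/0.47810.
n = 6.550 × 0.47810/0.52190 = 6.00 ≈ 6

6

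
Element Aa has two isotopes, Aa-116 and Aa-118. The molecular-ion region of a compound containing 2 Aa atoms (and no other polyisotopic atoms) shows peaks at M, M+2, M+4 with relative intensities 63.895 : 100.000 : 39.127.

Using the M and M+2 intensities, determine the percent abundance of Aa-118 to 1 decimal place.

Write p for the Aa-116 fraction. I(M+2)/I(M) = [C(2,1)·p^1·(1−p)] / p^2 = 2·(1−p)/p = 100.000/63.895 = 1.5651
(1−p)/p = 1.5651/2 = 0.7825  ⇒  p = 1/(1 + 0.7825) = 0.5610
Aa-116: 56.1%, Aa-118: 43.9%.

43.9%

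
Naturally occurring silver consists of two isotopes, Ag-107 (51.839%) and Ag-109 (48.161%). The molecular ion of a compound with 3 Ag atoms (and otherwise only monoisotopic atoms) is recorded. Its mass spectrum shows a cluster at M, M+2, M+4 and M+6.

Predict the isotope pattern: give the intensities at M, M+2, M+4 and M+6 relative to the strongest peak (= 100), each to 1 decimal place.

35.9 : 100.0 : 92.9 : 28.8

Expanding (0.51839 + 0.48161)^3:
P(M) = 0.51839^3 = 0.139306
P(M+2) = 3 × 0.51839^2 × 0.48161^1 = 0.388267
P(M+4) = 3 × 0.51839^1 × 0.48161^2 = 0.360719
P(M+6) = 0.48161^3 = 0.111709
The M+2 peak is largest (0.388267); scaling to 100 gives 35.9 : 100.0 : 92.9 : 28.8.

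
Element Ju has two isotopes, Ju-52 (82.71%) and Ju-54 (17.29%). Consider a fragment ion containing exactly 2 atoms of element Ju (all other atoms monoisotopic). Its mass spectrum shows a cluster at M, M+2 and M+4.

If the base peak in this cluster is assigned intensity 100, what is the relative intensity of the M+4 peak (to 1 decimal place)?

4.4

(0.8271 + 0.1729)^2 gives M 0.6841, M+2 0.2860, M+4 0.0299; the largest is M.
P(M) = C(2,0) × 0.8271^2 × 0.1729^0 = 1 × 0.68409441 × 1.0000 = 0.684094 (base)
P(M+4) = C(2,2) × 0.8271^0 × 0.1729^2 = 1 × 1.0000 × 0.02989441 = 0.029894
Relative intensity = 0.029894 / 0.684094 × 100 = 4.4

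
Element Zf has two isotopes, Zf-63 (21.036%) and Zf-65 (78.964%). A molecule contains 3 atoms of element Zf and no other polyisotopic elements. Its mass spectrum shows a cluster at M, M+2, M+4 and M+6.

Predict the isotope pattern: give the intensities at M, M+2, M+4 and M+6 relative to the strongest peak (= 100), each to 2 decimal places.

Each Zf atom is independently Zf-63 (p = 0.21036) or Zf-65 (q = 0.78964); the cluster is the binomial expansion (p + q)^3.
P(M) = 0.21036^3 = 0.009309
P(M+2) = 3 × 0.21036^2 × 0.78964^1 = 0.104828
P(M+4) = 3 × 0.21036^1 × 0.78964^2 = 0.393498
P(M+6) = 0.78964^3 = 0.492365
The M+6 peak is largest (0.492365); scaling to 100 gives 1.89 : 21.29 : 79.92 : 100.00.

1.89 : 21.29 : 79.92 : 100.00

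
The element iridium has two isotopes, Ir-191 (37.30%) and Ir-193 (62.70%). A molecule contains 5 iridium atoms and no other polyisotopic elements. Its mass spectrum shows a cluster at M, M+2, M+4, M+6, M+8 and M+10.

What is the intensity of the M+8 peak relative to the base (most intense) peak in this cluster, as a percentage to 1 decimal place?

84.0%

Binomial terms of (0.3730 + 0.6270)^5: M 0.0072, M+2 0.0607, M+4 0.2040, M+6 0.3429, M+8 0.2882, M+10 0.0969 → M+6 is the base peak.
P(M+6) = C(5,3) × 0.3730^2 × 0.6270^3 = 10 × 0.139129 × 0.24649188 = 0.342942 (base)
P(M+8) = C(5,4) × 0.3730^1 × 0.6270^4 = 5 × 0.3730 × 0.15455041 = 0.288237
Relative intensity = 0.288237 / 0.342942 × 100 = 84.0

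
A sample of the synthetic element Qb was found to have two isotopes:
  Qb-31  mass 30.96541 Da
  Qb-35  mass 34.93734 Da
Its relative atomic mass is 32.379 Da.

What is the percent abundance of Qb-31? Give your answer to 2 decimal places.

Let x be the fractional abundance of Qb-31; then Qb-35 has abundance 1 − x.
30.96541·x + 34.93734·(1 − x) = 32.379
(30.96541 − 34.93734)·x = 32.379 − 34.93734
x = -2.55834 / -3.97193 = 0.64411 → 64.41% Qb-31, 35.59% Qb-35.

64.41%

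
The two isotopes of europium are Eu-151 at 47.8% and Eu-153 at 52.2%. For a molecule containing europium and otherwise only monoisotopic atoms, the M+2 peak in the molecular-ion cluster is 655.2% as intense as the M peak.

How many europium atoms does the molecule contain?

6

For n independent Eu atoms, I(M+2)/I(M) = n · (abundance Eu-153) / (abundance Eu-151) = n · 0.522/0.478.
n = 6.552 × 0.478/0.522 = 6.00 ≈ 6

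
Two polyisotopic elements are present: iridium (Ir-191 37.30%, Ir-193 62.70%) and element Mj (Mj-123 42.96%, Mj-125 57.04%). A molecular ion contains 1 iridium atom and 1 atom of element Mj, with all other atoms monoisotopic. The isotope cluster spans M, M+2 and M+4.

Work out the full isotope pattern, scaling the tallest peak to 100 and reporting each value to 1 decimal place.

Iridium pattern (n=1): 0.3730 : 0.6270
Element Mj pattern (n=1): 0.4296 : 0.5704
Convolve the two distributions (both contribute in 2-u steps):
  M: 0.3730×0.4296 = 0.160241
  M+2: 0.3730×0.5704 + 0.6270×0.4296 = 0.482118
  M+4: 0.6270×0.5704 = 0.357641
Scale to base peak (0.482118) = 100: 33.2 : 100.0 : 74.2

33.2 : 100.0 : 74.2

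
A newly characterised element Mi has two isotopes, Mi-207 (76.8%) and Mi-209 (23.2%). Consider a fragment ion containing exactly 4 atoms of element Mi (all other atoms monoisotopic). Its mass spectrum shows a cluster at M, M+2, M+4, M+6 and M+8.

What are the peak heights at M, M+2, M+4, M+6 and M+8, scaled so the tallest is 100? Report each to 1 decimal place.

The 4 Mi atoms are independent, so intensities follow the terms of (0.768 + 0.232)^4.
P(M) = 0.768^4 = 0.347892
P(M+2) = 4 × 0.768^3 × 0.232^1 = 0.420370
P(M+4) = 6 × 0.768^2 × 0.232^2 = 0.190480
P(M+6) = 4 × 0.768^1 × 0.232^3 = 0.038361
P(M+8) = 0.232^4 = 0.002897
The M+2 peak is largest (0.420370); scaling to 100 gives 82.8 : 100.0 : 45.3 : 9.1 : 0.7.

82.8 : 100.0 : 45.3 : 9.1 : 0.7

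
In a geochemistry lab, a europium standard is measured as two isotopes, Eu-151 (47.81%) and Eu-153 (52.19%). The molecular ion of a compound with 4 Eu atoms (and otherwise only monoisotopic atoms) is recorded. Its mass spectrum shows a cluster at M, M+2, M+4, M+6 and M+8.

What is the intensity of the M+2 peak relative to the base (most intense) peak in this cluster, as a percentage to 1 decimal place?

(0.4781 + 0.5219)^4 gives M 0.0522, M+2 0.2281, M+4 0.3736, M+6 0.2719, M+8 0.0742; the largest is M+4.
P(M+4) = C(4,2) × 0.4781^2 × 0.5219^2 = 6 × 0.22857961 × 0.27237961 = 0.373563 (base)
P(M+2) = C(4,1) × 0.4781^3 × 0.5219^1 = 4 × 0.10928391 × 0.5219 = 0.228141
Relative intensity = 0.228141 / 0.373563 × 100 = 61.1

61.1%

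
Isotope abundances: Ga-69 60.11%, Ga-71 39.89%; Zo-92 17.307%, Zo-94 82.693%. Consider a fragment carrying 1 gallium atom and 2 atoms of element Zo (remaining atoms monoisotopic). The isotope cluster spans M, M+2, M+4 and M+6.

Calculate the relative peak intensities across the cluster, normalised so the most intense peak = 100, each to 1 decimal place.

Gallium pattern (n=1): 0.6011 : 0.3989
Element Zo pattern (n=2): 0.02995322 : 0.28623355 : 0.68381322
Convolve the two distributions (both contribute in 2-u steps):
  M: 0.6011×0.02995322 = 0.018005
  M+2: 0.6011×0.28623355 + 0.3989×0.02995322 = 0.184003
  M+4: 0.6011×0.68381322 + 0.3989×0.28623355 = 0.525219
  M+6: 0.3989×0.68381322 = 0.272773
Scale to base peak (0.525219) = 100: 3.4 : 35.0 : 100.0 : 51.9

3.4 : 35.0 : 100.0 : 51.9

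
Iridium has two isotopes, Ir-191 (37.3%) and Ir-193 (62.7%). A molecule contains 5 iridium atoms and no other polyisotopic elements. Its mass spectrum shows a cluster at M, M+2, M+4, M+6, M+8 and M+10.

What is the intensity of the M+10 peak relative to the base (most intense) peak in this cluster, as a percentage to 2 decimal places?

Binomial terms of (0.373 + 0.627)^5: M 0.0072, M+2 0.0607, M+4 0.2040, M+6 0.3429, M+8 0.2882, M+10 0.0969 → M+6 is the base peak.
P(M+6) = C(5,3) × 0.373^2 × 0.627^3 = 10 × 0.139129 × 0.24649188 = 0.342942 (base)
P(M+10) = C(5,5) × 0.373^0 × 0.627^5 = 1 × 1.0000 × 0.09690311 = 0.096903
Relative intensity = 0.096903 / 0.342942 × 100 = 28.26

28.26%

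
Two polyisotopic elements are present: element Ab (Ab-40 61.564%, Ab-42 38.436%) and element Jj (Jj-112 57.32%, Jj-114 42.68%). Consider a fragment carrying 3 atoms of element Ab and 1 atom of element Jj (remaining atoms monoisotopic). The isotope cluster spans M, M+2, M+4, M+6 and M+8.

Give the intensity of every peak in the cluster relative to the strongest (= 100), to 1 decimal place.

38.2 : 100.0 : 98.0 : 42.6 : 6.9

Element Ab pattern (n=3): 0.23333532 : 0.43703186 : 0.27285031 : 0.05678251
Element Jj pattern (n=1): 0.5732 : 0.4268
Convolve the two distributions (both contribute in 2-u steps):
  M: 0.23333532×0.5732 = 0.133748
  M+2: 0.23333532×0.4268 + 0.43703186×0.5732 = 0.350094
  M+4: 0.43703186×0.4268 + 0.27285031×0.5732 = 0.342923
  M+6: 0.27285031×0.4268 + 0.05678251×0.5732 = 0.149000
  M+8: 0.05678251×0.4268 = 0.024235
Scale to base peak (0.350094) = 100: 38.2 : 100.0 : 98.0 : 42.6 : 6.9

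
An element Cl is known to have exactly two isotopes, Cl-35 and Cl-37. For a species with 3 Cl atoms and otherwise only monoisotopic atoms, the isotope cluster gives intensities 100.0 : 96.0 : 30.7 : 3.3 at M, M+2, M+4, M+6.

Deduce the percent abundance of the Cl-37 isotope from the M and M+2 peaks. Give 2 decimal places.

24.24%

Write p for the Cl-35 fraction. I(M+2)/I(M) = [C(3,1)·p^2·(1−p)] / p^3 = 3·(1−p)/p = 96.0/100.0 = 0.9600
(1−p)/p = 0.9600/3 = 0.3200  ⇒  p = 1/(1 + 0.3200) = 0.7576
Cl-35: 75.76%, Cl-37: 24.24%.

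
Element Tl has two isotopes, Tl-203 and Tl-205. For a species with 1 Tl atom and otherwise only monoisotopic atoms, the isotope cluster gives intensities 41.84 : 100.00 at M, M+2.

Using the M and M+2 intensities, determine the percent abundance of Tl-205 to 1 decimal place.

70.5%

Write p for the Tl-203 fraction. I(M+2)/I(M) = [C(1,1)·p^0·(1−p)] / p^1 = 1·(1−p)/p = 100.00/41.84 = 2.3901
(1−p)/p = 2.3901/1 = 2.3901  ⇒  p = 1/(1 + 2.3901) = 0.2950
Tl-203: 29.5%, Tl-205: 70.5%.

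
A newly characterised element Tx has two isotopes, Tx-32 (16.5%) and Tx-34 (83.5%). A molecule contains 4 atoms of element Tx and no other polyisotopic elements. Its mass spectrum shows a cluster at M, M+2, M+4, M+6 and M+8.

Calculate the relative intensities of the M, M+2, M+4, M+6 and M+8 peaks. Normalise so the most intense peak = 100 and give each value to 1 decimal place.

0.2 : 3.1 : 23.4 : 79.0 : 100.0

Each Tx atom is independently Tx-32 (p = 0.165) or Tx-34 (q = 0.835); the cluster is the binomial expansion (p + q)^4.
P(M) = 0.165^4 = 0.000741
P(M+2) = 4 × 0.165^3 × 0.835^1 = 0.015004
P(M+4) = 6 × 0.165^2 × 0.835^2 = 0.113892
P(M+6) = 4 × 0.165^1 × 0.835^3 = 0.384241
P(M+8) = 0.835^4 = 0.486123
The M+8 peak is largest (0.486123); scaling to 100 gives 0.2 : 3.1 : 23.4 : 79.0 : 100.0.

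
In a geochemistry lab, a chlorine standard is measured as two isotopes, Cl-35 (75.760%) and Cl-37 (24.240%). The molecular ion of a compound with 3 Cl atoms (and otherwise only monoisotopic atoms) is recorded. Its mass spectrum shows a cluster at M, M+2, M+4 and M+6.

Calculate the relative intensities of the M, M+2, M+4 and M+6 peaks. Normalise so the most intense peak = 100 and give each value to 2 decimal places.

100.00 : 95.99 : 30.71 : 3.28

Each Cl atom is independently Cl-35 (p = 0.75760) or Cl-37 (q = 0.24240); the cluster is the binomial expansion (p + q)^3.
P(M) = 0.75760^3 = 0.434830
P(M+2) = 3 × 0.75760^2 × 0.24240^1 = 0.417382
P(M+4) = 3 × 0.75760^1 × 0.24240^2 = 0.133545
P(M+6) = 0.24240^3 = 0.014243
The M peak is largest (0.434830); scaling to 100 gives 100.00 : 95.99 : 30.71 : 3.28.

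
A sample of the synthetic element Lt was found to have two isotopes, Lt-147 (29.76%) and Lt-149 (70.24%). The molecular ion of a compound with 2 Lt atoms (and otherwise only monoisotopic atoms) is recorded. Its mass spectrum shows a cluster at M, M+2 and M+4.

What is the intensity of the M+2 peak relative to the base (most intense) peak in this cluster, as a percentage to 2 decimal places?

84.74%

Binomial terms of (0.2976 + 0.7024)^2: M 0.0886, M+2 0.4181, M+4 0.4934 → M+4 is the base peak.
P(M+4) = C(2,2) × 0.2976^0 × 0.7024^2 = 1 × 1.0000 × 0.49336576 = 0.493366 (base)
P(M+2) = C(2,1) × 0.2976^1 × 0.7024^1 = 2 × 0.2976 × 0.7024 = 0.418068
Relative intensity = 0.418068 / 0.493366 × 100 = 84.74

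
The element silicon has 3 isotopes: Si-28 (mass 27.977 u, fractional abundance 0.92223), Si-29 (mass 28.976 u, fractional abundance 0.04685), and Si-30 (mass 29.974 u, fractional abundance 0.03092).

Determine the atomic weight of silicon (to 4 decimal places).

28.0856 u

Weight each isotope mass by its fractional abundance: 0.92223 × 27.977 + 0.04685 × 28.976 + 0.03092 × 29.974
= 25.80123 + 1.35753 + 0.92680 = 28.08556 u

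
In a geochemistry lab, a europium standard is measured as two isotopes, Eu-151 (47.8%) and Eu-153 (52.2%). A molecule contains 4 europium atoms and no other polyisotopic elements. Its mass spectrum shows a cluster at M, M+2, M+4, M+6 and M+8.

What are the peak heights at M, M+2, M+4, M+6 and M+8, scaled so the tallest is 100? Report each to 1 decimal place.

14.0 : 61.0 : 100.0 : 72.8 : 19.9

The 4 Eu atoms are independent, so intensities follow the terms of (0.478 + 0.522)^4.
P(M) = 0.478^4 = 0.052205
P(M+2) = 4 × 0.478^3 × 0.522^1 = 0.228042
P(M+4) = 6 × 0.478^2 × 0.522^2 = 0.373549
P(M+6) = 4 × 0.478^1 × 0.522^3 = 0.271956
P(M+8) = 0.522^4 = 0.074248
The M+4 peak is largest (0.373549); scaling to 100 gives 14.0 : 61.0 : 100.0 : 72.8 : 19.9.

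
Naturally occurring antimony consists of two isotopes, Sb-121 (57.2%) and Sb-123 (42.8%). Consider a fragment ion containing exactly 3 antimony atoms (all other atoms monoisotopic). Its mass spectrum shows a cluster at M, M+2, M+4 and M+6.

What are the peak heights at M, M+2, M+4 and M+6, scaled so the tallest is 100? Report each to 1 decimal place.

Expanding (0.572 + 0.428)^3:
P(M) = 0.572^3 = 0.187149
P(M+2) = 3 × 0.572^2 × 0.428^1 = 0.420104
P(M+4) = 3 × 0.572^1 × 0.428^2 = 0.314344
P(M+6) = 0.428^3 = 0.078403
The M+2 peak is largest (0.420104); scaling to 100 gives 44.5 : 100.0 : 74.8 : 18.7.

44.5 : 100.0 : 74.8 : 18.7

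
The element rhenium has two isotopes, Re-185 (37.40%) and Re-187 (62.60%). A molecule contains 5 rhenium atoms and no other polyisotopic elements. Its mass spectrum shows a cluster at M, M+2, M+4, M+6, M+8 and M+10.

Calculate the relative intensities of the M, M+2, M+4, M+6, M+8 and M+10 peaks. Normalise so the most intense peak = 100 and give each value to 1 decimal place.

2.1 : 17.8 : 59.7 : 100.0 : 83.7 : 28.0

Each Re atom is independently Re-185 (p = 0.3740) or Re-187 (q = 0.6260); the cluster is the binomial expansion (p + q)^5.
P(M) = 0.3740^5 = 0.007317
P(M+2) = 5 × 0.3740^4 × 0.6260^1 = 0.061239
P(M+4) = 10 × 0.3740^3 × 0.6260^2 = 0.205005
P(M+6) = 10 × 0.3740^2 × 0.6260^3 = 0.343136
P(M+8) = 5 × 0.3740^1 × 0.6260^4 = 0.287170
P(M+10) = 0.6260^5 = 0.096133
The M+6 peak is largest (0.343136); scaling to 100 gives 2.1 : 17.8 : 59.7 : 100.0 : 83.7 : 28.0.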